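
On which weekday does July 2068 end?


July 2068 has 31 days
Anchor: Jan 1, 2068. With p = 2068 - 1 = 2067: (p + p//4 - p//100 + p//400) mod 7 = (2067 + 516 - 20 + 5) mod 7 = 2568 mod 7 = 6 -> Sunday (Mon=0 ... Sun=6)
Days before July (Jan-Jun): 182; July 1 index = (6 + 182) mod 7 = 6 -> Sunday
Last day offset: 31 - 1 = 30 days
Weekday index = (6 + 30) mod 7 = 1

Tuesday, July 31


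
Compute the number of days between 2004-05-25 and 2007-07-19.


From 2004-05-25 to 2007-07-19
2004-05-25: days before May = 31 + 29 + 31 + 30 = 121 (2004 is a leap year); day of year = 121 + 25 = 146
2007-07-19: days before July = 31 + 28 + 31 + 30 + 31 + 30 = 181 (2007 is not a leap year); day of year = 181 + 19 = 200
Rest of 2004: 366 - 146 = 220
Full years 2005 (365), 2006 (365): 730
Total = 220 + 730 + 200 = 1150

1150 days


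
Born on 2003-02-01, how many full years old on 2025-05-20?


Birth: 2003-02-01
Reference: 2025-05-20
Year difference: 2025 - 2003 = 22

22 years old


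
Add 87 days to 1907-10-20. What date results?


Start: 1907-10-20, add 87 days
October 1907 has 31 days: 31 - 20 = 11 days to October 31 -> 76 left
November 1907 has 30 days -> 46 left
December 1907 has 31 days -> 15 left
January 1908: 15 <= 31 -> lands on January 15

Result: 1908-01-15


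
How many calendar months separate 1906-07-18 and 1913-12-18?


From July 1906 to December 1913
7 years * 12 = 84 months, plus 5 months = 89

89 months


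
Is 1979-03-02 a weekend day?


Anchor: Jan 1, 1979. With p = 1979 - 1 = 1978: (p + p//4 - p//100 + p//400) mod 7 = (1978 + 494 - 19 + 4) mod 7 = 2457 mod 7 = 0 -> Monday (Mon=0 ... Sun=6)
Day of year: 61; offset = 60
Weekday index = (0 + 60) mod 7 = 4 -> Friday
Weekend days: Saturday, Sunday

No


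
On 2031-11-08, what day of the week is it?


Date: November 8, 2031
Anchor: Jan 1, 2031. With p = 2031 - 1 = 2030: (p + p//4 - p//100 + p//400) mod 7 = (2030 + 507 - 20 + 5) mod 7 = 2522 mod 7 = 2 -> Wednesday (Mon=0 ... Sun=6)
Days before November (Jan-Oct): 304; offset = 304 + 8 - 1 = 311
Weekday index = (2 + 311) mod 7 = 5

Day of the week: Saturday


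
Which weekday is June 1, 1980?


Target: June 1, 1980
Anchor: Jan 1, 1980. With p = 1980 - 1 = 1979: (p + p//4 - p//100 + p//400) mod 7 = (1979 + 494 - 19 + 4) mod 7 = 2458 mod 7 = 1 -> Tuesday (Mon=0 ... Sun=6)
Days before June (Jan-May): 152 days
Weekday index = (1 + 152) mod 7 = 6

Sunday


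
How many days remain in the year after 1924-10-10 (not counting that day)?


Day of year: 284 of 366
Remaining = 366 - 284

82 days


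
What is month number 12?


Month 12 of 12

December


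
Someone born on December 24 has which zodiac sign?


Date: December 24
Conventional tropical zodiac dates: Capricorn from December 22 onward; Aquarius starts January 20
December 24 falls within the Capricorn range

Capricorn


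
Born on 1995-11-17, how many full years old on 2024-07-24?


Birth: 1995-11-17
Reference: 2024-07-24
Year difference: 2024 - 1995 = 29
Birthday not yet reached in 2024, subtract 1

28 years old


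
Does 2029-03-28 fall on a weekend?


Anchor: Jan 1, 2029. With p = 2029 - 1 = 2028: (p + p//4 - p//100 + p//400) mod 7 = (2028 + 507 - 20 + 5) mod 7 = 2520 mod 7 = 0 -> Monday (Mon=0 ... Sun=6)
Day of year: 87; offset = 86
Weekday index = (0 + 86) mod 7 = 2 -> Wednesday
Weekend days: Saturday, Sunday

No


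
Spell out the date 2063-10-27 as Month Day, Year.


ISO 2063-10-27 parses as year=2063, month=10, day=27
Month 10 -> October

October 27, 2063


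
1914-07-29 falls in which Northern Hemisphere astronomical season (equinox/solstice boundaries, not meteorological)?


Date: July 29
Astronomical Summer (approx.; exact equinox/solstice day varies by year): June 21 to September 21
July 29 falls within the Summer window

Summer


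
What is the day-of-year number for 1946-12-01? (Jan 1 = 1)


Date: December 1, 1946
Days in months 1 through 11: 334
Plus 1 days in December

Day of year: 335


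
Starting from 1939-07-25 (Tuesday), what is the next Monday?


Current: Tuesday
Target: Monday
Days ahead: 6

Next Monday: 1939-07-31


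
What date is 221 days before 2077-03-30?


Start: 2077-03-30, subtract 221 days
Back 30 days from March 30 reaches February 28, 2077 -> 191 left
February 2077 has 28 days -> back to January 31, 2077 -> 163 left
January 2077 has 31 days -> back to December 31, 2076 -> 132 left
December 2076 has 31 days -> back to November 30, 2076 -> 101 left
November 2076 has 30 days -> back to October 31, 2076 -> 71 left
October 2076 has 31 days -> back to September 30, 2076 -> 40 left
September 2076 has 30 days -> back to August 31, 2076 -> 10 left
August 2076: 31 - 10 = 21 -> lands on August 21

Result: 2076-08-21


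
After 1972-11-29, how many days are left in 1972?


Day of year: 334 of 366
Remaining = 366 - 334

32 days


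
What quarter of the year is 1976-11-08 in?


Month: November (month 11)
Q1: Jan-Mar, Q2: Apr-Jun, Q3: Jul-Sep, Q4: Oct-Dec

Q4


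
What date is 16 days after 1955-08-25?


Start: 1955-08-25, add 16 days
August 1955 has 31 days: 31 - 25 = 6 days to August 31 -> 10 left
September 1955: 10 <= 30 -> lands on September 10

Result: 1955-09-10


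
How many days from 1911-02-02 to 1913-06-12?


From 1911-02-02 to 1913-06-12
1911-02-02: days before February = 31; day of year = 31 + 2 = 33
1913-06-12: days before June = 31 + 28 + 31 + 30 + 31 = 151 (1913 is not a leap year); day of year = 151 + 12 = 163
Rest of 1911: 365 - 33 = 332
Full years 1912 (366): 366
Total = 332 + 366 + 163 = 861

861 days


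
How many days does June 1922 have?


June 1922

30 days


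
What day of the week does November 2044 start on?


Target: November 1, 2044
Anchor: Jan 1, 2044. With p = 2044 - 1 = 2043: (p + p//4 - p//100 + p//400) mod 7 = (2043 + 510 - 20 + 5) mod 7 = 2538 mod 7 = 4 -> Friday (Mon=0 ... Sun=6)
Days before November (Jan-Oct): 305 days
Weekday index = (4 + 305) mod 7 = 1

Tuesday


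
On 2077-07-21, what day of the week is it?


Date: July 21, 2077
Anchor: Jan 1, 2077. With p = 2077 - 1 = 2076: (p + p//4 - p//100 + p//400) mod 7 = (2076 + 519 - 20 + 5) mod 7 = 2580 mod 7 = 4 -> Friday (Mon=0 ... Sun=6)
Days before July (Jan-Jun): 181; offset = 181 + 21 - 1 = 201
Weekday index = (4 + 201) mod 7 = 2

Day of the week: Wednesday


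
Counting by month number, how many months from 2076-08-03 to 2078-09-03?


From August 2076 to September 2078
2 years * 12 = 24 months, plus 1 month = 25

25 months


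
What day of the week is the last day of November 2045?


November 2045 has 30 days
Anchor: Jan 1, 2045. With p = 2045 - 1 = 2044: (p + p//4 - p//100 + p//400) mod 7 = (2044 + 511 - 20 + 5) mod 7 = 2540 mod 7 = 6 -> Sunday (Mon=0 ... Sun=6)
Days before November (Jan-Oct): 304; November 1 index = (6 + 304) mod 7 = 2 -> Wednesday
Last day offset: 30 - 1 = 29 days
Weekday index = (2 + 29) mod 7 = 3

Thursday, November 30


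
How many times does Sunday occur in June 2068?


June 2068 has 30 days
Anchor: Jan 1, 2068. With p = 2068 - 1 = 2067: (p + p//4 - p//100 + p//400) mod 7 = (2067 + 516 - 20 + 5) mod 7 = 2568 mod 7 = 6 -> Sunday (Mon=0 ... Sun=6)
Days before June (Jan-May): 152; June 1 index = (6 + 152) mod 7 = 4 -> Friday
First Sunday is June 3
Sundays: 3, 10, 17, 24

4 Sundays


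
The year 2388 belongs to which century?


Century = (year - 1) // 100 + 1
= (2388 - 1) // 100 + 1
= 2387 // 100 + 1
= 23 + 1

24th century


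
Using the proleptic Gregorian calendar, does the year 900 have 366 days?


Gregorian leap year rule: divisible by 4, but not by 100, unless also by 400.
900 is divisible by 100 but not 400 -> not a leap year

No


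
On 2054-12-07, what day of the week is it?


Date: December 7, 2054
Anchor: Jan 1, 2054. With p = 2054 - 1 = 2053: (p + p//4 - p//100 + p//400) mod 7 = (2053 + 513 - 20 + 5) mod 7 = 2551 mod 7 = 3 -> Thursday (Mon=0 ... Sun=6)
Days before December (Jan-Nov): 334; offset = 334 + 7 - 1 = 340
Weekday index = (3 + 340) mod 7 = 0

Day of the week: Monday


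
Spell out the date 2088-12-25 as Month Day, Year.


ISO 2088-12-25 parses as year=2088, month=12, day=25
Month 12 -> December

December 25, 2088


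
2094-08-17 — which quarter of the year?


Month: August (month 8)
Q1: Jan-Mar, Q2: Apr-Jun, Q3: Jul-Sep, Q4: Oct-Dec

Q3


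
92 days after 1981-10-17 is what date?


Start: 1981-10-17, add 92 days
October 1981 has 31 days: 31 - 17 = 14 days to October 31 -> 78 left
November 1981 has 30 days -> 48 left
December 1981 has 31 days -> 17 left
January 1982: 17 <= 31 -> lands on January 17

Result: 1982-01-17


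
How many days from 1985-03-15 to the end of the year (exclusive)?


Day of year: 74 of 365
Remaining = 365 - 74

291 days


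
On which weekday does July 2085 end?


July 2085 has 31 days
Anchor: Jan 1, 2085. With p = 2085 - 1 = 2084: (p + p//4 - p//100 + p//400) mod 7 = (2084 + 521 - 20 + 5) mod 7 = 2590 mod 7 = 0 -> Monday (Mon=0 ... Sun=6)
Days before July (Jan-Jun): 181; July 1 index = (0 + 181) mod 7 = 6 -> Sunday
Last day offset: 31 - 1 = 30 days
Weekday index = (6 + 30) mod 7 = 1

Tuesday, July 31


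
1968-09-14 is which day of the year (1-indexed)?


Date: September 14, 1968
Days in months 1 through 8: 244
Plus 14 days in September

Day of year: 258


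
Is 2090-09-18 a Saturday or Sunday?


Anchor: Jan 1, 2090. With p = 2090 - 1 = 2089: (p + p//4 - p//100 + p//400) mod 7 = (2089 + 522 - 20 + 5) mod 7 = 2596 mod 7 = 6 -> Sunday (Mon=0 ... Sun=6)
Day of year: 261; offset = 260
Weekday index = (6 + 260) mod 7 = 0 -> Monday
Weekend days: Saturday, Sunday

No


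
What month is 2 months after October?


October is month 10
10 + 2 = 12

December


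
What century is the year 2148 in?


Century = (year - 1) // 100 + 1
= (2148 - 1) // 100 + 1
= 2147 // 100 + 1
= 21 + 1

22nd century


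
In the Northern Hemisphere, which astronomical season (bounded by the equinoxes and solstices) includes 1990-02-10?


Date: February 10
Astronomical Winter (approx.; exact equinox/solstice day varies by year): December 21 to March 19
February 10 falls within the Winter window

Winter


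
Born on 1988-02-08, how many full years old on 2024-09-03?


Birth: 1988-02-08
Reference: 2024-09-03
Year difference: 2024 - 1988 = 36

36 years old


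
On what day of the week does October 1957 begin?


Target: October 1, 1957
Anchor: Jan 1, 1957. With p = 1957 - 1 = 1956: (p + p//4 - p//100 + p//400) mod 7 = (1956 + 489 - 19 + 4) mod 7 = 2430 mod 7 = 1 -> Tuesday (Mon=0 ... Sun=6)
Days before October (Jan-Sep): 273 days
Weekday index = (1 + 273) mod 7 = 1

Tuesday


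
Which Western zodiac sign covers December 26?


Date: December 26
Conventional tropical zodiac dates: Capricorn from December 22 onward; Aquarius starts January 20
December 26 falls within the Capricorn range

Capricorn


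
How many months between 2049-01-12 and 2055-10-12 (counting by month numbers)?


From January 2049 to October 2055
6 years * 12 = 72 months, plus 9 months = 81

81 months


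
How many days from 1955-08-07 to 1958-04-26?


From 1955-08-07 to 1958-04-26
1955-08-07: days before August = 31 + 28 + 31 + 30 + 31 + 30 + 31 = 212 (1955 is not a leap year); day of year = 212 + 7 = 219
1958-04-26: days before April = 31 + 28 + 31 = 90 (1958 is not a leap year); day of year = 90 + 26 = 116
Rest of 1955: 365 - 219 = 146
Full years 1956 (366), 1957 (365): 731
Total = 146 + 731 + 116 = 993

993 days


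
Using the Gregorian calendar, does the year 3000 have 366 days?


Gregorian leap year rule: divisible by 4, but not by 100, unless also by 400.
3000 is divisible by 100 but not 400 -> not a leap year

No


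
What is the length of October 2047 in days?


October 2047

31 days


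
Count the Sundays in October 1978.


October 1978 has 31 days
Anchor: Jan 1, 1978. With p = 1978 - 1 = 1977: (p + p//4 - p//100 + p//400) mod 7 = (1977 + 494 - 19 + 4) mod 7 = 2456 mod 7 = 6 -> Sunday (Mon=0 ... Sun=6)
Days before October (Jan-Sep): 273; October 1 index = (6 + 273) mod 7 = 6 -> Sunday
First Sunday is October 1
Sundays: 1, 8, 15, 22, 29

5 Sundays


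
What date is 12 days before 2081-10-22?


Start: 2081-10-22, subtract 12 days
22 - 12 = 10 stays within October 2081

Result: 2081-10-10


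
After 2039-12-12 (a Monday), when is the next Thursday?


Current: Monday
Target: Thursday
Days ahead: 3

Next Thursday: 2039-12-15


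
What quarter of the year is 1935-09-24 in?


Month: September (month 9)
Q1: Jan-Mar, Q2: Apr-Jun, Q3: Jul-Sep, Q4: Oct-Dec

Q3


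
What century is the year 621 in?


Century = (year - 1) // 100 + 1
= (621 - 1) // 100 + 1
= 620 // 100 + 1
= 6 + 1

7th century


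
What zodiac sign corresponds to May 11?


Date: May 11
Conventional tropical zodiac dates: Taurus from April 20 onward; Gemini starts May 21
May 11 falls within the Taurus range

Taurus


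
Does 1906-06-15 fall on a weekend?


Anchor: Jan 1, 1906. With p = 1906 - 1 = 1905: (p + p//4 - p//100 + p//400) mod 7 = (1905 + 476 - 19 + 4) mod 7 = 2366 mod 7 = 0 -> Monday (Mon=0 ... Sun=6)
Day of year: 166; offset = 165
Weekday index = (0 + 165) mod 7 = 4 -> Friday
Weekend days: Saturday, Sunday

No


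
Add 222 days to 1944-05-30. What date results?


Start: 1944-05-30, add 222 days
May 1944 has 31 days: 31 - 30 = 1 day to May 31 -> 221 left
June 1944 has 30 days -> 191 left
July 1944 has 31 days -> 160 left
August 1944 has 31 days -> 129 left
September 1944 has 30 days -> 99 left
October 1944 has 31 days -> 68 left
November 1944 has 30 days -> 38 left
December 1944 has 31 days -> 7 left
January 1945: 7 <= 31 -> lands on January 7

Result: 1945-01-07


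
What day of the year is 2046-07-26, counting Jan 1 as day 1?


Date: July 26, 2046
Days in months 1 through 6: 181
Plus 26 days in July

Day of year: 207


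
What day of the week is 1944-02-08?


Date: February 8, 1944
Anchor: Jan 1, 1944. With p = 1944 - 1 = 1943: (p + p//4 - p//100 + p//400) mod 7 = (1943 + 485 - 19 + 4) mod 7 = 2413 mod 7 = 5 -> Saturday (Mon=0 ... Sun=6)
Days before February (Jan): 31; offset = 31 + 8 - 1 = 38
Weekday index = (5 + 38) mod 7 = 1

Day of the week: Tuesday


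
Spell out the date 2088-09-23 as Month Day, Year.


ISO 2088-09-23 parses as year=2088, month=09, day=23
Month 9 -> September

September 23, 2088


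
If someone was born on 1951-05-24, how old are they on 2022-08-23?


Birth: 1951-05-24
Reference: 2022-08-23
Year difference: 2022 - 1951 = 71

71 years old


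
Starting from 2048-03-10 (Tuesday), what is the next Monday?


Current: Tuesday
Target: Monday
Days ahead: 6

Next Monday: 2048-03-16


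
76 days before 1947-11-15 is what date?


Start: 1947-11-15, subtract 76 days
Back 15 days from November 15 reaches October 31, 1947 -> 61 left
October 1947 has 31 days -> back to September 30, 1947 -> 30 left
September 1947 has 30 days -> back to August 31, 1947 -> 0 left
August 1947: 31 - 0 = 31 -> lands on August 31

Result: 1947-08-31


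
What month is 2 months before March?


March is month 3
3 - 2 = 1

January


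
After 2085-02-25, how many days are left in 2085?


Day of year: 56 of 365
Remaining = 365 - 56

309 days


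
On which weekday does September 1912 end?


September 1912 has 30 days
Anchor: Jan 1, 1912. With p = 1912 - 1 = 1911: (p + p//4 - p//100 + p//400) mod 7 = (1911 + 477 - 19 + 4) mod 7 = 2373 mod 7 = 0 -> Monday (Mon=0 ... Sun=6)
Days before September (Jan-Aug): 244; September 1 index = (0 + 244) mod 7 = 6 -> Sunday
Last day offset: 30 - 1 = 29 days
Weekday index = (6 + 29) mod 7 = 0

Monday, September 30


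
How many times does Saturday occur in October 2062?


October 2062 has 31 days
Anchor: Jan 1, 2062. With p = 2062 - 1 = 2061: (p + p//4 - p//100 + p//400) mod 7 = (2061 + 515 - 20 + 5) mod 7 = 2561 mod 7 = 6 -> Sunday (Mon=0 ... Sun=6)
Days before October (Jan-Sep): 273; October 1 index = (6 + 273) mod 7 = 6 -> Sunday
First Saturday is October 7
Saturdays: 7, 14, 21, 28

4 Saturdays


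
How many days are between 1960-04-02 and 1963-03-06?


From 1960-04-02 to 1963-03-06
1960-04-02: days before April = 31 + 29 + 31 = 91 (1960 is a leap year); day of year = 91 + 2 = 93
1963-03-06: days before March = 31 + 28 = 59 (1963 is not a leap year); day of year = 59 + 6 = 65
Rest of 1960: 366 - 93 = 273
Full years 1961 (365), 1962 (365): 730
Total = 273 + 730 + 65 = 1068

1068 days


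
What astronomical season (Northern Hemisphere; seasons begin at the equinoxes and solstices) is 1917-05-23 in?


Date: May 23
Astronomical Spring (approx.; exact equinox/solstice day varies by year): March 20 to June 20
May 23 falls within the Spring window

Spring


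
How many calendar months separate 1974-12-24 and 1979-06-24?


From December 1974 to June 1979
5 years * 12 = 60 months, minus 6 months = 54

54 months


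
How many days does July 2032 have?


July 2032

31 days


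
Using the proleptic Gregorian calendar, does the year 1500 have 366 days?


Gregorian leap year rule: divisible by 4, but not by 100, unless also by 400.
1500 is divisible by 100 but not 400 -> not a leap year

No


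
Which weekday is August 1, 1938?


Target: August 1, 1938
Anchor: Jan 1, 1938. With p = 1938 - 1 = 1937: (p + p//4 - p//100 + p//400) mod 7 = (1937 + 484 - 19 + 4) mod 7 = 2406 mod 7 = 5 -> Saturday (Mon=0 ... Sun=6)
Days before August (Jan-Jul): 212 days
Weekday index = (5 + 212) mod 7 = 0

Monday


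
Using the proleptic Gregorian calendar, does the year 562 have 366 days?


Gregorian leap year rule: divisible by 4, but not by 100, unless also by 400.
562 is not divisible by 4 -> not a leap year

No


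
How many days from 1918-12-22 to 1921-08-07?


From 1918-12-22 to 1921-08-07
1918-12-22: days before December = 31 + 28 + 31 + 30 + 31 + 30 + 31 + 31 + 30 + 31 + 30 = 334 (1918 is not a leap year); day of year = 334 + 22 = 356
1921-08-07: days before August = 31 + 28 + 31 + 30 + 31 + 30 + 31 = 212 (1921 is not a leap year); day of year = 212 + 7 = 219
Rest of 1918: 365 - 356 = 9
Full years 1919 (365), 1920 (366): 731
Total = 9 + 731 + 219 = 959

959 days


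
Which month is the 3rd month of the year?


Month 3 of 12

March


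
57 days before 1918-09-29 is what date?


Start: 1918-09-29, subtract 57 days
Back 29 days from September 29 reaches August 31, 1918 -> 28 left
August 1918: 31 - 28 = 3 -> lands on August 3

Result: 1918-08-03


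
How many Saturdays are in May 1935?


May 1935 has 31 days
Anchor: Jan 1, 1935. With p = 1935 - 1 = 1934: (p + p//4 - p//100 + p//400) mod 7 = (1934 + 483 - 19 + 4) mod 7 = 2402 mod 7 = 1 -> Tuesday (Mon=0 ... Sun=6)
Days before May (Jan-Apr): 120; May 1 index = (1 + 120) mod 7 = 2 -> Wednesday
First Saturday is May 4
Saturdays: 4, 11, 18, 25

4 Saturdays


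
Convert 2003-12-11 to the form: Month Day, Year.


ISO 2003-12-11 parses as year=2003, month=12, day=11
Month 12 -> December

December 11, 2003


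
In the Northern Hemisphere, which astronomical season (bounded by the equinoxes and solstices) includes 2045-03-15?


Date: March 15
Astronomical Winter (approx.; exact equinox/solstice day varies by year): December 21 to March 19
March 15 falls within the Winter window

Winter


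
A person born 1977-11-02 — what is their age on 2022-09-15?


Birth: 1977-11-02
Reference: 2022-09-15
Year difference: 2022 - 1977 = 45
Birthday not yet reached in 2022, subtract 1

44 years old


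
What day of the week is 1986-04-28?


Date: April 28, 1986
Anchor: Jan 1, 1986. With p = 1986 - 1 = 1985: (p + p//4 - p//100 + p//400) mod 7 = (1985 + 496 - 19 + 4) mod 7 = 2466 mod 7 = 2 -> Wednesday (Mon=0 ... Sun=6)
Days before April (Jan-Mar): 90; offset = 90 + 28 - 1 = 117
Weekday index = (2 + 117) mod 7 = 0

Day of the week: Monday


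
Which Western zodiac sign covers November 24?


Date: November 24
Conventional tropical zodiac dates: Sagittarius from November 22 onward; Capricorn starts December 22
November 24 falls within the Sagittarius range

Sagittarius


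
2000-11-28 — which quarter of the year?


Month: November (month 11)
Q1: Jan-Mar, Q2: Apr-Jun, Q3: Jul-Sep, Q4: Oct-Dec

Q4


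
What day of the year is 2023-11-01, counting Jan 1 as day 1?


Date: November 1, 2023
Days in months 1 through 10: 304
Plus 1 days in November

Day of year: 305


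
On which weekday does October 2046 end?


October 2046 has 31 days
Anchor: Jan 1, 2046. With p = 2046 - 1 = 2045: (p + p//4 - p//100 + p//400) mod 7 = (2045 + 511 - 20 + 5) mod 7 = 2541 mod 7 = 0 -> Monday (Mon=0 ... Sun=6)
Days before October (Jan-Sep): 273; October 1 index = (0 + 273) mod 7 = 0 -> Monday
Last day offset: 31 - 1 = 30 days
Weekday index = (0 + 30) mod 7 = 2

Wednesday, October 31


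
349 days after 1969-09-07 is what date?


Start: 1969-09-07, add 349 days
September 1969 has 30 days: 30 - 7 = 23 days to September 30 -> 326 left
October 1969 has 31 days -> 295 left
November 1969 has 30 days -> 265 left
December 1969 has 31 days -> 234 left
January 1970 has 31 days -> 203 left
February 1970 has 28 days -> 175 left
March 1970 has 31 days -> 144 left
April 1970 has 30 days -> 114 left
May 1970 has 31 days -> 83 left
June 1970 has 30 days -> 53 left
July 1970 has 31 days -> 22 left
August 1970: 22 <= 31 -> lands on August 22

Result: 1970-08-22


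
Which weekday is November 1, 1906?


Target: November 1, 1906
Anchor: Jan 1, 1906. With p = 1906 - 1 = 1905: (p + p//4 - p//100 + p//400) mod 7 = (1905 + 476 - 19 + 4) mod 7 = 2366 mod 7 = 0 -> Monday (Mon=0 ... Sun=6)
Days before November (Jan-Oct): 304 days
Weekday index = (0 + 304) mod 7 = 3

Thursday


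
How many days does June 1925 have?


June 1925

30 days


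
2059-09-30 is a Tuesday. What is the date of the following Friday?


Current: Tuesday
Target: Friday
Days ahead: 3

Next Friday: 2059-10-03


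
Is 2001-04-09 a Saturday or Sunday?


Anchor: Jan 1, 2001. With p = 2001 - 1 = 2000: (p + p//4 - p//100 + p//400) mod 7 = (2000 + 500 - 20 + 5) mod 7 = 2485 mod 7 = 0 -> Monday (Mon=0 ... Sun=6)
Day of year: 99; offset = 98
Weekday index = (0 + 98) mod 7 = 0 -> Monday
Weekend days: Saturday, Sunday

No


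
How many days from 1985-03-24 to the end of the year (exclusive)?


Day of year: 83 of 365
Remaining = 365 - 83

282 days


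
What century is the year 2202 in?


Century = (year - 1) // 100 + 1
= (2202 - 1) // 100 + 1
= 2201 // 100 + 1
= 22 + 1

23rd century


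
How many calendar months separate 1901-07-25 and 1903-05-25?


From July 1901 to May 1903
2 years * 12 = 24 months, minus 2 months = 22

22 months


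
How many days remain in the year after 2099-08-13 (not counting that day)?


Day of year: 225 of 365
Remaining = 365 - 225

140 days


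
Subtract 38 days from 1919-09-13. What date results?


Start: 1919-09-13, subtract 38 days
Back 13 days from September 13 reaches August 31, 1919 -> 25 left
August 1919: 31 - 25 = 6 -> lands on August 6

Result: 1919-08-06


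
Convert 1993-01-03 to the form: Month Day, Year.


ISO 1993-01-03 parses as year=1993, month=01, day=03
Month 1 -> January

January 3, 1993


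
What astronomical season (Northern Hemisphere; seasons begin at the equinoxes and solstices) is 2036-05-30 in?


Date: May 30
Astronomical Spring (approx.; exact equinox/solstice day varies by year): March 20 to June 20
May 30 falls within the Spring window

Spring


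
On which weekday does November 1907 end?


November 1907 has 30 days
Anchor: Jan 1, 1907. With p = 1907 - 1 = 1906: (p + p//4 - p//100 + p//400) mod 7 = (1906 + 476 - 19 + 4) mod 7 = 2367 mod 7 = 1 -> Tuesday (Mon=0 ... Sun=6)
Days before November (Jan-Oct): 304; November 1 index = (1 + 304) mod 7 = 4 -> Friday
Last day offset: 30 - 1 = 29 days
Weekday index = (4 + 29) mod 7 = 5

Saturday, November 30


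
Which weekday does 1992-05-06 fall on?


Date: May 6, 1992
Anchor: Jan 1, 1992. With p = 1992 - 1 = 1991: (p + p//4 - p//100 + p//400) mod 7 = (1991 + 497 - 19 + 4) mod 7 = 2473 mod 7 = 2 -> Wednesday (Mon=0 ... Sun=6)
Days before May (Jan-Apr): 121; offset = 121 + 6 - 1 = 126
Weekday index = (2 + 126) mod 7 = 2

Day of the week: Wednesday


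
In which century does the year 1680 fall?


Century = (year - 1) // 100 + 1
= (1680 - 1) // 100 + 1
= 1679 // 100 + 1
= 16 + 1

17th century


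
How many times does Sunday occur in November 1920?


November 1920 has 30 days
Anchor: Jan 1, 1920. With p = 1920 - 1 = 1919: (p + p//4 - p//100 + p//400) mod 7 = (1919 + 479 - 19 + 4) mod 7 = 2383 mod 7 = 3 -> Thursday (Mon=0 ... Sun=6)
Days before November (Jan-Oct): 305; November 1 index = (3 + 305) mod 7 = 0 -> Monday
First Sunday is November 7
Sundays: 7, 14, 21, 28

4 Sundays


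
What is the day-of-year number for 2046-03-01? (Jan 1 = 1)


Date: March 1, 2046
Days in months 1 through 2: 59
Plus 1 days in March

Day of year: 60


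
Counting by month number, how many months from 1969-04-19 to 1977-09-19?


From April 1969 to September 1977
8 years * 12 = 96 months, plus 5 months = 101

101 months


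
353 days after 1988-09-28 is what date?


Start: 1988-09-28, add 353 days
September 1988 has 30 days: 30 - 28 = 2 days to September 30 -> 351 left
October 1988 has 31 days -> 320 left
November 1988 has 30 days -> 290 left
December 1988 has 31 days -> 259 left
January 1989 has 31 days -> 228 left
February 1989 has 28 days -> 200 left
March 1989 has 31 days -> 169 left
April 1989 has 30 days -> 139 left
May 1989 has 31 days -> 108 left
June 1989 has 30 days -> 78 left
July 1989 has 31 days -> 47 left
August 1989 has 31 days -> 16 left
September 1989: 16 <= 30 -> lands on September 16

Result: 1989-09-16


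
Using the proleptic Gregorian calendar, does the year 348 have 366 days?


Gregorian leap year rule: divisible by 4, but not by 100, unless also by 400.
348 is divisible by 4 but not 100 -> leap year

Yes


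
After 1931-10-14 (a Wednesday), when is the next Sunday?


Current: Wednesday
Target: Sunday
Days ahead: 4

Next Sunday: 1931-10-18


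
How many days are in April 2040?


April 2040

30 days


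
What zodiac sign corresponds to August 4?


Date: August 4
Conventional tropical zodiac dates: Leo from July 23 onward; Virgo starts August 23
August 4 falls within the Leo range

Leo


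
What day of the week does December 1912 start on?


Target: December 1, 1912
Anchor: Jan 1, 1912. With p = 1912 - 1 = 1911: (p + p//4 - p//100 + p//400) mod 7 = (1911 + 477 - 19 + 4) mod 7 = 2373 mod 7 = 0 -> Monday (Mon=0 ... Sun=6)
Days before December (Jan-Nov): 335 days
Weekday index = (0 + 335) mod 7 = 6

Sunday


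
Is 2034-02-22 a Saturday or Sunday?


Anchor: Jan 1, 2034. With p = 2034 - 1 = 2033: (p + p//4 - p//100 + p//400) mod 7 = (2033 + 508 - 20 + 5) mod 7 = 2526 mod 7 = 6 -> Sunday (Mon=0 ... Sun=6)
Day of year: 53; offset = 52
Weekday index = (6 + 52) mod 7 = 2 -> Wednesday
Weekend days: Saturday, Sunday

No


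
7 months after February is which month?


February is month 2
2 + 7 = 9

September


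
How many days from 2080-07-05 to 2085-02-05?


From 2080-07-05 to 2085-02-05
2080-07-05: days before July = 31 + 29 + 31 + 30 + 31 + 30 = 182 (2080 is a leap year); day of year = 182 + 5 = 187
2085-02-05: days before February = 31; day of year = 31 + 5 = 36
Rest of 2080: 366 - 187 = 179
Full years 2081 (365), 2082 (365), 2083 (365), 2084 (366): 1461
Total = 179 + 1461 + 36 = 1676

1676 days


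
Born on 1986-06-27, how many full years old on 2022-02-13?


Birth: 1986-06-27
Reference: 2022-02-13
Year difference: 2022 - 1986 = 36
Birthday not yet reached in 2022, subtract 1

35 years old


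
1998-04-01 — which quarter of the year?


Month: April (month 4)
Q1: Jan-Mar, Q2: Apr-Jun, Q3: Jul-Sep, Q4: Oct-Dec

Q2


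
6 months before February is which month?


February is month 2
2 - 6 = -4; wrap: -4 + 12 = 8

August


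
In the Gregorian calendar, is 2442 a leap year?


Gregorian leap year rule: divisible by 4, but not by 100, unless also by 400.
2442 is not divisible by 4 -> not a leap year

No


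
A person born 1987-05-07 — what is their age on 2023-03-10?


Birth: 1987-05-07
Reference: 2023-03-10
Year difference: 2023 - 1987 = 36
Birthday not yet reached in 2023, subtract 1

35 years old


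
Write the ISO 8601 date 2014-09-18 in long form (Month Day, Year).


ISO 2014-09-18 parses as year=2014, month=09, day=18
Month 9 -> September

September 18, 2014


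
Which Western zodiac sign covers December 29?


Date: December 29
Conventional tropical zodiac dates: Capricorn from December 22 onward; Aquarius starts January 20
December 29 falls within the Capricorn range

Capricorn


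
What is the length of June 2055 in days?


June 2055

30 days


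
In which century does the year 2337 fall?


Century = (year - 1) // 100 + 1
= (2337 - 1) // 100 + 1
= 2336 // 100 + 1
= 23 + 1

24th century


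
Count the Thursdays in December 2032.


December 2032 has 31 days
Anchor: Jan 1, 2032. With p = 2032 - 1 = 2031: (p + p//4 - p//100 + p//400) mod 7 = (2031 + 507 - 20 + 5) mod 7 = 2523 mod 7 = 3 -> Thursday (Mon=0 ... Sun=6)
Days before December (Jan-Nov): 335; December 1 index = (3 + 335) mod 7 = 2 -> Wednesday
First Thursday is December 2
Thursdays: 2, 9, 16, 23, 30

5 Thursdays


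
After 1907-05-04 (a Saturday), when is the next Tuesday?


Current: Saturday
Target: Tuesday
Days ahead: 3

Next Tuesday: 1907-05-07


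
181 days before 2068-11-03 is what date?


Start: 2068-11-03, subtract 181 days
Back 3 days from November 3 reaches October 31, 2068 -> 178 left
October 2068 has 31 days -> back to September 30, 2068 -> 147 left
September 2068 has 30 days -> back to August 31, 2068 -> 117 left
August 2068 has 31 days -> back to July 31, 2068 -> 86 left
July 2068 has 31 days -> back to June 30, 2068 -> 55 left
June 2068 has 30 days -> back to May 31, 2068 -> 25 left
May 2068: 31 - 25 = 6 -> lands on May 6

Result: 2068-05-06


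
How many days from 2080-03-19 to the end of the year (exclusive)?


Day of year: 79 of 366
Remaining = 366 - 79

287 days


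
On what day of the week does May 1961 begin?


Target: May 1, 1961
Anchor: Jan 1, 1961. With p = 1961 - 1 = 1960: (p + p//4 - p//100 + p//400) mod 7 = (1960 + 490 - 19 + 4) mod 7 = 2435 mod 7 = 6 -> Sunday (Mon=0 ... Sun=6)
Days before May (Jan-Apr): 120 days
Weekday index = (6 + 120) mod 7 = 0

Monday


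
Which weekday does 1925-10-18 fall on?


Date: October 18, 1925
Anchor: Jan 1, 1925. With p = 1925 - 1 = 1924: (p + p//4 - p//100 + p//400) mod 7 = (1924 + 481 - 19 + 4) mod 7 = 2390 mod 7 = 3 -> Thursday (Mon=0 ... Sun=6)
Days before October (Jan-Sep): 273; offset = 273 + 18 - 1 = 290
Weekday index = (3 + 290) mod 7 = 6

Day of the week: Sunday


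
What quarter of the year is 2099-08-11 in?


Month: August (month 8)
Q1: Jan-Mar, Q2: Apr-Jun, Q3: Jul-Sep, Q4: Oct-Dec

Q3


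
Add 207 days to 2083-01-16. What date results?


Start: 2083-01-16, add 207 days
January 2083 has 31 days: 31 - 16 = 15 days to January 31 -> 192 left
February 2083 has 28 days -> 164 left
March 2083 has 31 days -> 133 left
April 2083 has 30 days -> 103 left
May 2083 has 31 days -> 72 left
June 2083 has 30 days -> 42 left
July 2083 has 31 days -> 11 left
August 2083: 11 <= 31 -> lands on August 11

Result: 2083-08-11


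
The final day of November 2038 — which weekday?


November 2038 has 30 days
Anchor: Jan 1, 2038. With p = 2038 - 1 = 2037: (p + p//4 - p//100 + p//400) mod 7 = (2037 + 509 - 20 + 5) mod 7 = 2531 mod 7 = 4 -> Friday (Mon=0 ... Sun=6)
Days before November (Jan-Oct): 304; November 1 index = (4 + 304) mod 7 = 0 -> Monday
Last day offset: 30 - 1 = 29 days
Weekday index = (0 + 29) mod 7 = 1

Tuesday, November 30


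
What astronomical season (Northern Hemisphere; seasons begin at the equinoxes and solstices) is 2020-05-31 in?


Date: May 31
Astronomical Spring (approx.; exact equinox/solstice day varies by year): March 20 to June 20
May 31 falls within the Spring window

Spring


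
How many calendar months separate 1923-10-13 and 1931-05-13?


From October 1923 to May 1931
8 years * 12 = 96 months, minus 5 months = 91

91 months


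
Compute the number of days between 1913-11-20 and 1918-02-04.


From 1913-11-20 to 1918-02-04
1913-11-20: days before November = 31 + 28 + 31 + 30 + 31 + 30 + 31 + 31 + 30 + 31 = 304 (1913 is not a leap year); day of year = 304 + 20 = 324
1918-02-04: days before February = 31; day of year = 31 + 4 = 35
Rest of 1913: 365 - 324 = 41
Full years 1914 (365), 1915 (365), 1916 (366), 1917 (365): 1461
Total = 41 + 1461 + 35 = 1537

1537 days


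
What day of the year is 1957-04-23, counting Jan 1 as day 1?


Date: April 23, 1957
Days in months 1 through 3: 90
Plus 23 days in April

Day of year: 113


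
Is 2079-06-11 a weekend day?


Anchor: Jan 1, 2079. With p = 2079 - 1 = 2078: (p + p//4 - p//100 + p//400) mod 7 = (2078 + 519 - 20 + 5) mod 7 = 2582 mod 7 = 6 -> Sunday (Mon=0 ... Sun=6)
Day of year: 162; offset = 161
Weekday index = (6 + 161) mod 7 = 6 -> Sunday
Weekend days: Saturday, Sunday

Yes


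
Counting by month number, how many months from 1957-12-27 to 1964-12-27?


From December 1957 to December 1964
7 years * 12 = 84 months = 84

84 months


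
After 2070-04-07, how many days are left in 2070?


Day of year: 97 of 365
Remaining = 365 - 97

268 days


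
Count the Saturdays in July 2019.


July 2019 has 31 days
Anchor: Jan 1, 2019. With p = 2019 - 1 = 2018: (p + p//4 - p//100 + p//400) mod 7 = (2018 + 504 - 20 + 5) mod 7 = 2507 mod 7 = 1 -> Tuesday (Mon=0 ... Sun=6)
Days before July (Jan-Jun): 181; July 1 index = (1 + 181) mod 7 = 0 -> Monday
First Saturday is July 6
Saturdays: 6, 13, 20, 27

4 Saturdays


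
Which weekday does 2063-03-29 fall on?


Date: March 29, 2063
Anchor: Jan 1, 2063. With p = 2063 - 1 = 2062: (p + p//4 - p//100 + p//400) mod 7 = (2062 + 515 - 20 + 5) mod 7 = 2562 mod 7 = 0 -> Monday (Mon=0 ... Sun=6)
Days before March (Jan-Feb): 59; offset = 59 + 29 - 1 = 87
Weekday index = (0 + 87) mod 7 = 3

Day of the week: Thursday


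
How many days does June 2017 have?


June 2017

30 days


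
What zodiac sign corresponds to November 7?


Date: November 7
Conventional tropical zodiac dates: Scorpio from October 23 onward; Sagittarius starts November 22
November 7 falls within the Scorpio range

Scorpio


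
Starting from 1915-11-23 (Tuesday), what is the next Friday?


Current: Tuesday
Target: Friday
Days ahead: 3

Next Friday: 1915-11-26


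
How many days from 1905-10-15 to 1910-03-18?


From 1905-10-15 to 1910-03-18
1905-10-15: days before October = 31 + 28 + 31 + 30 + 31 + 30 + 31 + 31 + 30 = 273 (1905 is not a leap year); day of year = 273 + 15 = 288
1910-03-18: days before March = 31 + 28 = 59 (1910 is not a leap year); day of year = 59 + 18 = 77
Rest of 1905: 365 - 288 = 77
Full years 1906 (365), 1907 (365), 1908 (366), 1909 (365): 1461
Total = 77 + 1461 + 77 = 1615

1615 days


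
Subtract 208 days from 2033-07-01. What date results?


Start: 2033-07-01, subtract 208 days
Back 1 day from July 1 reaches June 30, 2033 -> 207 left
June 2033 has 30 days -> back to May 31, 2033 -> 177 left
May 2033 has 31 days -> back to April 30, 2033 -> 146 left
April 2033 has 30 days -> back to March 31, 2033 -> 116 left
March 2033 has 31 days -> back to February 28, 2033 -> 85 left
February 2033 has 28 days -> back to January 31, 2033 -> 57 left
January 2033 has 31 days -> back to December 31, 2032 -> 26 left
December 2032: 31 - 26 = 5 -> lands on December 5

Result: 2032-12-05


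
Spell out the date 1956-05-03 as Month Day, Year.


ISO 1956-05-03 parses as year=1956, month=05, day=03
Month 5 -> May

May 3, 1956


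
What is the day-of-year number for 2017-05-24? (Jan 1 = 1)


Date: May 24, 2017
Days in months 1 through 4: 120
Plus 24 days in May

Day of year: 144


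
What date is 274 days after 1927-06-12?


Start: 1927-06-12, add 274 days
June 1927 has 30 days: 30 - 12 = 18 days to June 30 -> 256 left
July 1927 has 31 days -> 225 left
August 1927 has 31 days -> 194 left
September 1927 has 30 days -> 164 left
October 1927 has 31 days -> 133 left
November 1927 has 30 days -> 103 left
December 1927 has 31 days -> 72 left
January 1928 has 31 days -> 41 left
February 1928 has 29 days -> 12 left
March 1928: 12 <= 31 -> lands on March 12

Result: 1928-03-12


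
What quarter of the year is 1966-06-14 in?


Month: June (month 6)
Q1: Jan-Mar, Q2: Apr-Jun, Q3: Jul-Sep, Q4: Oct-Dec

Q2


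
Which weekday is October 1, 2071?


Target: October 1, 2071
Anchor: Jan 1, 2071. With p = 2071 - 1 = 2070: (p + p//4 - p//100 + p//400) mod 7 = (2070 + 517 - 20 + 5) mod 7 = 2572 mod 7 = 3 -> Thursday (Mon=0 ... Sun=6)
Days before October (Jan-Sep): 273 days
Weekday index = (3 + 273) mod 7 = 3

Thursday


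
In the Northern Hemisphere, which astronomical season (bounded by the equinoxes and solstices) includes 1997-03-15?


Date: March 15
Astronomical Winter (approx.; exact equinox/solstice day varies by year): December 21 to March 19
March 15 falls within the Winter window

Winter


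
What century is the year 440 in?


Century = (year - 1) // 100 + 1
= (440 - 1) // 100 + 1
= 439 // 100 + 1
= 4 + 1

5th century


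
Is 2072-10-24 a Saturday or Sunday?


Anchor: Jan 1, 2072. With p = 2072 - 1 = 2071: (p + p//4 - p//100 + p//400) mod 7 = (2071 + 517 - 20 + 5) mod 7 = 2573 mod 7 = 4 -> Friday (Mon=0 ... Sun=6)
Day of year: 298; offset = 297
Weekday index = (4 + 297) mod 7 = 0 -> Monday
Weekend days: Saturday, Sunday

No


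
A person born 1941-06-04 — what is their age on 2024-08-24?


Birth: 1941-06-04
Reference: 2024-08-24
Year difference: 2024 - 1941 = 83

83 years old


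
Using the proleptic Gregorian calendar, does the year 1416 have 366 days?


Gregorian leap year rule: divisible by 4, but not by 100, unless also by 400.
1416 is divisible by 4 but not 100 -> leap year

Yes


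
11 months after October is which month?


October is month 10
10 + 11 = 21; wrap: 21 - 12 = 9

September


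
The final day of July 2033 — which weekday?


July 2033 has 31 days
Anchor: Jan 1, 2033. With p = 2033 - 1 = 2032: (p + p//4 - p//100 + p//400) mod 7 = (2032 + 508 - 20 + 5) mod 7 = 2525 mod 7 = 5 -> Saturday (Mon=0 ... Sun=6)
Days before July (Jan-Jun): 181; July 1 index = (5 + 181) mod 7 = 4 -> Friday
Last day offset: 31 - 1 = 30 days
Weekday index = (4 + 30) mod 7 = 6

Sunday, July 31


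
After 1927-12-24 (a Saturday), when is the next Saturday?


Current: Saturday
Target: Saturday
Days ahead: 7

Next Saturday: 1927-12-31


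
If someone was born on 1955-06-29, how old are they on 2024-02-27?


Birth: 1955-06-29
Reference: 2024-02-27
Year difference: 2024 - 1955 = 69
Birthday not yet reached in 2024, subtract 1

68 years old


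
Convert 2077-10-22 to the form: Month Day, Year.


ISO 2077-10-22 parses as year=2077, month=10, day=22
Month 10 -> October

October 22, 2077


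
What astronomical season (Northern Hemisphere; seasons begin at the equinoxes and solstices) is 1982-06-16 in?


Date: June 16
Astronomical Spring (approx.; exact equinox/solstice day varies by year): March 20 to June 20
June 16 falls within the Spring window

Spring


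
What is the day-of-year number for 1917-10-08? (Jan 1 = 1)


Date: October 8, 1917
Days in months 1 through 9: 273
Plus 8 days in October

Day of year: 281


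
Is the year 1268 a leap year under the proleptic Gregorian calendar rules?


Gregorian leap year rule: divisible by 4, but not by 100, unless also by 400.
1268 is divisible by 4 but not 100 -> leap year

Yes
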